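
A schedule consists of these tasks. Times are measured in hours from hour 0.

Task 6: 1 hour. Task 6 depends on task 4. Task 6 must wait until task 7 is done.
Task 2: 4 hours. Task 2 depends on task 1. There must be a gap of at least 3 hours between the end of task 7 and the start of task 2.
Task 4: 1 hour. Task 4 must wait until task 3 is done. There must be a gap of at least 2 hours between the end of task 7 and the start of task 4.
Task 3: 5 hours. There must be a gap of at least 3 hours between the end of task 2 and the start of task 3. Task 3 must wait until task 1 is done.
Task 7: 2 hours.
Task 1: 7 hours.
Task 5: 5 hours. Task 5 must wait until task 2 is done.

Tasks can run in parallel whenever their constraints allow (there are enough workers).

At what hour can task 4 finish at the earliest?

Task 7 can start immediately at hour 0; it finishes at hour 2.
Nothing blocks task 1, so it runs from hour 0 to hour 7.
Task 2 has to wait for task 1 (finishes hour 7); task 7 (finishes hour 2, plus 3-hour gap → hour 5). The latest of these is hour 7, so task 2 runs hour 7 to 7 + 4 = hour 11.
Task 3 has to wait for task 2 (finishes hour 11, plus 3-hour gap → hour 14); task 1 (finishes hour 7). The latest of these is hour 14, so task 3 runs hour 14 to 14 + 5 = hour 19.
Task 4 has to wait for task 3 (finishes hour 19); task 7 (finishes hour 2, plus 2-hour gap → hour 4). The latest of these is hour 19, so task 4 runs hour 19 to 19 + 1 = hour 20.

20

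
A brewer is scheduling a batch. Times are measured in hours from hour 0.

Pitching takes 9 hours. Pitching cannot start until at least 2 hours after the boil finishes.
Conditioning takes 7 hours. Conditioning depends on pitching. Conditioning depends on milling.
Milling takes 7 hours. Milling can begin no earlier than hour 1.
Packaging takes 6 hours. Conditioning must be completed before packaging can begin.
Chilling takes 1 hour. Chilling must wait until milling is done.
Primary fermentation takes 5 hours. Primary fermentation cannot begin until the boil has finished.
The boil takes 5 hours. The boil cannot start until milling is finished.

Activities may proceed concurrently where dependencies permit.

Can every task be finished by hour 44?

Milling cannot begin until its own release at hour 1. It runs from hour 1 to 1 + 7 = hour 8.
After milling (finishes hour 8), chilling can start at hour 8 and finishes at hour 9.
After milling (finishes hour 8), the boil can start at hour 8 and finishes at hour 13.
After the boil (finishes hour 13), primary fermentation can start at hour 13 and finishes at hour 18.
Pitching waits on the boil (finishes hour 13, plus 2-hour gap → hour 15), so it starts at hour 15 and finishes at 15 + 9 = hour 24.
Conditioning cannot start until pitching (finishes hour 24); milling (finishes hour 8). The controlling bound is hour 24, so conditioning finishes at 24 + 7 = hour 31.
Packaging waits on conditioning (finishes hour 31), so it starts at hour 31 and finishes at 31 + 6 = hour 37.
Every task is finished by hour 37, which is no later than the deadline of 44, so the schedule is feasible.

Yes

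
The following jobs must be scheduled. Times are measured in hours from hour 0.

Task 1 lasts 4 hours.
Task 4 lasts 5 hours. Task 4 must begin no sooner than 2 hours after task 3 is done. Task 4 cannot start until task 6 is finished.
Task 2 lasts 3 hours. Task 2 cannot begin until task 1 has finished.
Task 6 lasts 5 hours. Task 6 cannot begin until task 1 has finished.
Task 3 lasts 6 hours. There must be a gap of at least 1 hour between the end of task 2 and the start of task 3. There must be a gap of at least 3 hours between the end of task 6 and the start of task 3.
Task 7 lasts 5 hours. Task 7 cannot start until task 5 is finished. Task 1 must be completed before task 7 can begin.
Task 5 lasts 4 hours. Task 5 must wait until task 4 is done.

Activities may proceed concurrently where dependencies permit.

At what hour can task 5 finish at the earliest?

29

Task 1 has no prerequisites, so it starts at hour 0 and finishes at hour 4.
Task 6 cannot begin until task 1 (finishes hour 4). It runs from hour 4 to 4 + 5 = hour 9.
Task 2 cannot begin until task 1 (finishes hour 4). It runs from hour 4 to 4 + 3 = hour 7.
Task 3 cannot start until task 2 (finishes hour 7, plus 1-hour gap → hour 8); task 6 (finishes hour 9, plus 3-hour gap → hour 12). The controlling bound is hour 12, so task 3 finishes at 12 + 6 = hour 18.
Task 4 cannot start until task 3 (finishes hour 18, plus 2-hour gap → hour 20); task 6 (finishes hour 9). The controlling bound is hour 20, so task 4 finishes at 20 + 5 = hour 25.
After task 4 (finishes hour 25), task 5 can start at hour 25 and finishes at hour 29.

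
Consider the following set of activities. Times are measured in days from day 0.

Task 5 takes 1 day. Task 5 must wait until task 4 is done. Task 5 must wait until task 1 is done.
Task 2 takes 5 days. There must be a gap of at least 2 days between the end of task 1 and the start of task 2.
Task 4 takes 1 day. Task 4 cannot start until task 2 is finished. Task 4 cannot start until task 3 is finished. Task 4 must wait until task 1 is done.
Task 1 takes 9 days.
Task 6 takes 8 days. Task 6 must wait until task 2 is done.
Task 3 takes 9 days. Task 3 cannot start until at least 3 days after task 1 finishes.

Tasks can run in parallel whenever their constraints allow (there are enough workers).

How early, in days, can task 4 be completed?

Nothing blocks task 1, so it runs from day 0 to day 9.
After task 1 (finishes day 9, plus 3-day gap → day 12), task 3 can start at day 12 and finishes at day 21.
Task 2 waits on task 1 (finishes day 9, plus 2-day gap → day 11), so it starts at day 11 and finishes at 11 + 5 = day 16.
Task 4 needs all of task 2 (finishes day 16); task 3 (finishes day 21); task 1 (finishes day 9). That puts its earliest start at day 21; it finishes at 21 + 1 = day 22.

22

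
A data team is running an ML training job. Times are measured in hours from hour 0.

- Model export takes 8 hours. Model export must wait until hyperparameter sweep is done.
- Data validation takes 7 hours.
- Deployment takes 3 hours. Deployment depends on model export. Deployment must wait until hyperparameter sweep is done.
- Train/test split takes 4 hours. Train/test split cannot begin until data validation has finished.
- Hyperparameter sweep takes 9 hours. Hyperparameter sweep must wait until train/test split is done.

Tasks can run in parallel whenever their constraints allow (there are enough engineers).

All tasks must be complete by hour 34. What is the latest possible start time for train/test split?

Deployment has no dependents, so it just needs to finish by hour 34. Starting by 34 − 3 = hour 31 achieves that.
Model export must finish before deployment (must start by hour 31). With an 8-hour duration, model export must start by 31 − 8 = hour 23.
Hyperparameter sweep has several dependents: model export (must start by hour 23); deployment (must start by hour 31). The earliest of those limits is hour 23, so hyperparameter sweep must start by 23 − 9 = hour 14.
Train/test split has to be done before hyperparameter sweep (must start by hour 14). That means finishing by hour 14, i.e. starting by 14 − 4 = hour 10.

10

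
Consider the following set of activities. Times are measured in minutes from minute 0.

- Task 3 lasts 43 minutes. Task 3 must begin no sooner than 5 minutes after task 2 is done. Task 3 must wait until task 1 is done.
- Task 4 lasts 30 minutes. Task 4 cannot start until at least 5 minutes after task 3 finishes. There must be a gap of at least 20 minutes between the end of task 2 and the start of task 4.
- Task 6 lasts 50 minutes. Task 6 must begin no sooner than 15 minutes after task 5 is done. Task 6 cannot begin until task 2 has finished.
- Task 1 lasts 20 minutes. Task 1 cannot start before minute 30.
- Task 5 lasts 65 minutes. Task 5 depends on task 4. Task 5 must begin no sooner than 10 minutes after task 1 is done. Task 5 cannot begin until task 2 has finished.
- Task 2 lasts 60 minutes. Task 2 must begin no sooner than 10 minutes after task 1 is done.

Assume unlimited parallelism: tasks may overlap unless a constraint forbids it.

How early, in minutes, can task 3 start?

125

Task 1 waits on its own release at minute 30, so it starts at minute 30 and finishes at 30 + 20 = minute 50.
Task 2 waits on task 1 (finishes minute 50, plus 10-minute gap → minute 60), so it starts at minute 60 and finishes at 60 + 60 = minute 120.
Task 3 waits on task 2 (finishes minute 120, plus 5-minute gap → minute 125); task 1 (finishes minute 50). The latest of these is minute 125, which is the earliest task 3 can start.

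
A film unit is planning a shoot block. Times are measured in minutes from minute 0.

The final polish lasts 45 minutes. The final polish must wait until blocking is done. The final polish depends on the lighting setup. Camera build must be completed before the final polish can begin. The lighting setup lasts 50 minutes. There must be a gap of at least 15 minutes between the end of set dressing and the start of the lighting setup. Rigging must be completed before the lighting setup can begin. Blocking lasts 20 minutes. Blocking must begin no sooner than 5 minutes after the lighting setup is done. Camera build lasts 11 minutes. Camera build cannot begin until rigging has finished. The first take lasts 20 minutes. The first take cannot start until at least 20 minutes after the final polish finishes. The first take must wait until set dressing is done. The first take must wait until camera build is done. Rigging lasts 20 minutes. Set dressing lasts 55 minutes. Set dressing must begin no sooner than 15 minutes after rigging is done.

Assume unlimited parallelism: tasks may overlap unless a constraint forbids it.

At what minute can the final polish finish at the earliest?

Nothing blocks rigging, so it runs from minute 0 to minute 20.
Camera build waits on rigging (finishes minute 20), so it starts at minute 20 and finishes at 20 + 11 = minute 31.
Set dressing waits on rigging (finishes minute 20, plus 15-minute gap → minute 35), so it starts at minute 35 and finishes at 35 + 55 = minute 90.
The lighting setup has to wait for set dressing (finishes minute 90, plus 15-minute gap → minute 105); rigging (finishes minute 20). The latest of these is minute 105, so the lighting setup runs minute 105 to 105 + 50 = minute 155.
Blocking cannot begin until the lighting setup (finishes minute 155, plus 5-minute gap → minute 160). It runs from minute 160 to 160 + 20 = minute 180.
The final polish cannot start until blocking (finishes minute 180); the lighting setup (finishes minute 155); camera build (finishes minute 31). The controlling bound is minute 180, so the final polish finishes at 180 + 45 = minute 225.

225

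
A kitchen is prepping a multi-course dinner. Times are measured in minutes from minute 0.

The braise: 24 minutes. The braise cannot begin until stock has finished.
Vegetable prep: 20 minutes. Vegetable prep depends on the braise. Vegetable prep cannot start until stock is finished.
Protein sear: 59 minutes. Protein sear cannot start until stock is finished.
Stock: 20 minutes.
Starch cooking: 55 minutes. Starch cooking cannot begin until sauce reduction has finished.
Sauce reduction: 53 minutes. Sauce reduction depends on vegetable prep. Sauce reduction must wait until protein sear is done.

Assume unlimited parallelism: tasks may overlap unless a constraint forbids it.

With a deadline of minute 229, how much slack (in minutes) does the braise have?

Nothing blocks stock, so it runs from minute 0 to minute 20.
The braise waits on stock (finishes minute 20), so it starts at minute 20 and finishes at 20 + 24 = minute 44.

Working backward from the deadline:
To finish by minute 229, starch cooking (duration 55) must start no later than minute 174.
Sauce reduction feeds into starch cooking (must start by minute 174); so sauce reduction must finish by minute 174 and therefore start by minute 121.
Vegetable prep feeds into sauce reduction (must start by minute 121); so vegetable prep must finish by minute 121 and therefore start by minute 101.
The braise feeds into vegetable prep (must start by minute 101); so the braise must finish by minute 101 and therefore start by minute 77.
So the braise can start as early as minute 20 and as late as minute 77, giving 77 − 20 = 57 minutes of slack.

57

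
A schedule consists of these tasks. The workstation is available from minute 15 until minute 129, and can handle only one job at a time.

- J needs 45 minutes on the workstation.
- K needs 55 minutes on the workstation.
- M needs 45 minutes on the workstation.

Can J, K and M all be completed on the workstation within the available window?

The workstation window is 129 − 15 = 114 minutes.
Running back to back, the jobs need 45 + 55 + 45 = 145 minutes on the workstation.
Since 145 > 114, they cannot all fit.

No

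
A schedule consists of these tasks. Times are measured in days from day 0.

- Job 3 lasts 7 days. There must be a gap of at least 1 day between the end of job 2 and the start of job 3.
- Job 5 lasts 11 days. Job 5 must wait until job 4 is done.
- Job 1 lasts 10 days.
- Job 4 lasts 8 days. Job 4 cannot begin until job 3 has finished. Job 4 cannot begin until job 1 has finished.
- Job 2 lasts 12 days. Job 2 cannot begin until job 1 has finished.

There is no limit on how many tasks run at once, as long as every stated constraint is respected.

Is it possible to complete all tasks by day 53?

Nothing blocks job 1, so it runs from day 0 to day 10.
After job 1 (finishes day 10), job 2 can start at day 10 and finishes at day 22.
Job 3 cannot begin until job 2 (finishes day 22, plus 1-day gap → day 23). It runs from day 23 to 23 + 7 = day 30.
Job 4 has to wait for job 3 (finishes day 30); job 1 (finishes day 10). The latest of these is day 30, so job 4 runs day 30 to 30 + 8 = day 38.
After job 4 (finishes day 38), job 5 can start at day 38 and finishes at day 49.
Every task is finished by day 49, which is no later than the deadline of 53, so the schedule is feasible.

Yes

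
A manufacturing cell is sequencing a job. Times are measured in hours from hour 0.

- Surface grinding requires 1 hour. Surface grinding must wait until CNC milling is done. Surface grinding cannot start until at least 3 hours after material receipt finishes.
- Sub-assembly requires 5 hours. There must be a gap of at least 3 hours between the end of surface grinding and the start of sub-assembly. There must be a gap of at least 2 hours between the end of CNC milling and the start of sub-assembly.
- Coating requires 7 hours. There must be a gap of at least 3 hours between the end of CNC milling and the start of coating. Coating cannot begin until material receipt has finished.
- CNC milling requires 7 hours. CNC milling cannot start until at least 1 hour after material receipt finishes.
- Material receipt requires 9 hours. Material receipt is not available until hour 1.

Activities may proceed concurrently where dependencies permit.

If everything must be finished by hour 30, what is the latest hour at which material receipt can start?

3

Sub-assembly must finish by hour 30; it takes 5 hours, so it must start by 30 − 5 = hour 25.
Since sub-assembly (must start by hour 25, minus 3-hour gap → hour 22) depends on it, surface grinding must finish by hour 22. Backing off its 1-hour duration gives a latest start of hour 21.
To finish by hour 30, coating (duration 7) must start no later than hour 23.
CNC milling must finish in time for surface grinding (must start by hour 21); coating (must start by hour 23, minus 3-hour gap → hour 20); sub-assembly (must start by hour 25, minus 2-hour gap → hour 23). The tightest is hour 20, so CNC milling must start by 20 − 7 = hour 13.
Material receipt has several dependents: CNC milling (must start by hour 13, minus 1-hour gap → hour 12); surface grinding (must start by hour 21, minus 3-hour gap → hour 18); coating (must start by hour 23). The earliest of those limits is hour 12, so material receipt must start by 12 − 9 = hour 3.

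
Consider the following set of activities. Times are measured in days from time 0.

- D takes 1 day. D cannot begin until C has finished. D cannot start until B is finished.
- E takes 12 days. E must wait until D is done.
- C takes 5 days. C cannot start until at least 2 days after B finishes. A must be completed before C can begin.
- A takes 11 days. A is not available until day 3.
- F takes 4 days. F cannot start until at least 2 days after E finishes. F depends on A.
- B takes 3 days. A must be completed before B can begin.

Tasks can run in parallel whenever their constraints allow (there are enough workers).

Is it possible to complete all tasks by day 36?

No

A cannot begin until its own release at day 3. It runs from day 3 to 3 + 11 = day 14.
After A (finishes day 14), B can start at day 14 and finishes at day 17.
For C: B (finishes day 17, plus 2-day gap → day 19); A (finishes day 14). Taking the maximum gives a start of day 19, and it finishes at 19 + 5 = day 24.
For D: C (finishes day 24); B (finishes day 17). Taking the maximum gives a start of day 24, and it finishes at 24 + 1 = day 25.
After D (finishes day 25), E can start at day 25 and finishes at day 37.
F cannot start until E (finishes day 37, plus 2-day gap → day 39); A (finishes day 14). The controlling bound is day 39, so F finishes at 39 + 4 = day 43.
The earliest everything can be done is day 43, which is after the deadline of 36, so it is not possible.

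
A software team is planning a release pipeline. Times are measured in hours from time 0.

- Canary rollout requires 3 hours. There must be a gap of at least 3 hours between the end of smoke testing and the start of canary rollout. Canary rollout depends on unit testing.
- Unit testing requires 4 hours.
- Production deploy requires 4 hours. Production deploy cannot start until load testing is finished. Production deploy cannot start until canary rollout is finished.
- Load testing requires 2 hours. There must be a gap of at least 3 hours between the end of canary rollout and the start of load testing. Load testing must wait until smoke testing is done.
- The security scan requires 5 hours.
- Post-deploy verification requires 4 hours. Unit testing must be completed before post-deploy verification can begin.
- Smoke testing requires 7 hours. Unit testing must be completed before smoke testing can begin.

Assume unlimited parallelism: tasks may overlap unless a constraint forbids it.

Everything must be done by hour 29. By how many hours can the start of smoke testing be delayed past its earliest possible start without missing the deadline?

3

Unit testing has no prerequisites, so it starts at hour 0 and finishes at hour 4.
After unit testing (finishes hour 4), smoke testing can start at hour 4 and finishes at hour 11.

Working backward from the deadline:
To finish by hour 29, production deploy (duration 4) must start no later than hour 25.
Load testing must finish before production deploy (must start by hour 25). With a 2-hour duration, load testing must start by 25 − 2 = hour 23.
For canary rollout: load testing (must start by hour 23, minus 3-hour gap → hour 20); production deploy (must start by hour 25). The most restrictive is hour 20; with a 3-hour duration, canary rollout must start by hour 17.
For smoke testing: canary rollout (must start by hour 17, minus 3-hour gap → hour 14); load testing (must start by hour 23). The most restrictive is hour 14; with a 7-hour duration, smoke testing must start by hour 7.
So smoke testing can start as early as hour 4 and as late as hour 7, giving 7 − 4 = 3 hours of slack.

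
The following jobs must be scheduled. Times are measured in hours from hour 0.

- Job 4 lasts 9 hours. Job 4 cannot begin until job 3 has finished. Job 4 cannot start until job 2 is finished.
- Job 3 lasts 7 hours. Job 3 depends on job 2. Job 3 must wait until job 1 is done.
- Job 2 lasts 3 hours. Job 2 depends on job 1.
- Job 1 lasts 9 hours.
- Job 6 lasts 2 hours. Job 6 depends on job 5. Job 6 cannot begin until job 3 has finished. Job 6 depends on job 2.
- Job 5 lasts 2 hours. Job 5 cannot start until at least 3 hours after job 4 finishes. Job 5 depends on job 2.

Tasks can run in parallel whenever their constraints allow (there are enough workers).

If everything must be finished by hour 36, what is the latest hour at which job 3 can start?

Job 6 has no dependents, so it just needs to finish by hour 36. Starting by 36 − 2 = hour 34 achieves that.
Job 5 must finish before job 6 (must start by hour 34). With a 2-hour duration, job 5 must start by 34 − 2 = hour 32.
Job 4 has to be done before job 5 (must start by hour 32, minus 3-hour gap → hour 29). That means finishing by hour 29, i.e. starting by 29 − 9 = hour 20.
For job 3: job 4 (must start by hour 20); job 6 (must start by hour 34). The most restrictive is hour 20; with a 7-hour duration, job 3 must start by hour 13.

13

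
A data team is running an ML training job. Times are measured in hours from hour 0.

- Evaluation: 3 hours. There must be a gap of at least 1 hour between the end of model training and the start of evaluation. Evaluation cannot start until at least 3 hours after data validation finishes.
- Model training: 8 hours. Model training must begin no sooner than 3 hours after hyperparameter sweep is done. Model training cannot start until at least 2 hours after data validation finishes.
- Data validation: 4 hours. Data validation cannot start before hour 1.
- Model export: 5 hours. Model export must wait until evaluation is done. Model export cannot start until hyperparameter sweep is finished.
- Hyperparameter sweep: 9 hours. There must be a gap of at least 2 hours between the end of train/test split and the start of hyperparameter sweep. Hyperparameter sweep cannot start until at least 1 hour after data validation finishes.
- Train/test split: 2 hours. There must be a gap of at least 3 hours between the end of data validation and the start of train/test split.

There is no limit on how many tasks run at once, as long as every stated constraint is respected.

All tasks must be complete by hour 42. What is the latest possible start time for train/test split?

Model export must finish by hour 42; it takes 5 hours, so it must start by 42 − 5 = hour 37.
Evaluation has to be done before model export (must start by hour 37). That means finishing by hour 37, i.e. starting by 37 − 3 = hour 34.
Since evaluation (must start by hour 34, minus 1-hour gap → hour 33) depends on it, model training must finish by hour 33. Backing off its 8-hour duration gives a latest start of hour 25.
Hyperparameter sweep feeds model training (must start by hour 25, minus 3-hour gap → hour 22); model export (must start by hour 37). Taking the minimum, hyperparameter sweep must finish by hour 22 and start by 22 − 9 = hour 13.
Train/test split feeds into hyperparameter sweep (must start by hour 13, minus 2-hour gap → hour 11); so train/test split must finish by hour 11 and therefore start by hour 9.

9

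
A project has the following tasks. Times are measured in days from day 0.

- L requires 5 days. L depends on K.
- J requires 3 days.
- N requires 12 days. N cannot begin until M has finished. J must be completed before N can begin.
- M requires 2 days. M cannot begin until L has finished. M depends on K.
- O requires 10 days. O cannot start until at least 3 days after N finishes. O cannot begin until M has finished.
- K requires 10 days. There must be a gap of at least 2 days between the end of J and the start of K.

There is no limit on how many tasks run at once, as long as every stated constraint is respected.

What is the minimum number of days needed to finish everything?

47

Nothing blocks J, so it runs from day 0 to day 3.
K waits on J (finishes day 3, plus 2-day gap → day 5), so it starts at day 5 and finishes at 5 + 10 = day 15.
After K (finishes day 15), L can start at day 15 and finishes at day 20.
For M: L (finishes day 20); K (finishes day 15). Taking the maximum gives a start of day 20, and it finishes at 20 + 2 = day 22.
N has to wait for M (finishes day 22); J (finishes day 3). The latest of these is day 22, so N runs day 22 to 22 + 12 = day 34.
O has to wait for N (finishes day 34, plus 3-day gap → day 37); M (finishes day 22). The latest of these is day 37, so O runs day 37 to 37 + 10 = day 47.
All tasks are finished once the last one completes. Finish times: J at 3, K at 15, L at 20, M at 22, N at 34, O at 47. The latest is day 47.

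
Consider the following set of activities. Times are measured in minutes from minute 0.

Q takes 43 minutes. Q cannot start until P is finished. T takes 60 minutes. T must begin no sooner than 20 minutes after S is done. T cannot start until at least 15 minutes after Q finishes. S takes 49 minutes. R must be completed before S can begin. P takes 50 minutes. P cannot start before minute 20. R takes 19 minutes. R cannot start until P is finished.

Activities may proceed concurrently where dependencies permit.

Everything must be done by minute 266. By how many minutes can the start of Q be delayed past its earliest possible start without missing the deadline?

78

P cannot begin until its own release at minute 20. It runs from minute 20 to 20 + 50 = minute 70.
Q cannot begin until P (finishes minute 70). It runs from minute 70 to 70 + 43 = minute 113.

Working backward from the deadline:
T must finish by minute 266; it takes 60 minutes, so it must start by 266 − 60 = minute 206.
Q must finish before T (must start by minute 206, minus 15-minute gap → minute 191). With a 43-minute duration, Q must start by 191 − 43 = minute 148.
So Q can start as early as minute 70 and as late as minute 148, giving 148 − 70 = 78 minutes of slack.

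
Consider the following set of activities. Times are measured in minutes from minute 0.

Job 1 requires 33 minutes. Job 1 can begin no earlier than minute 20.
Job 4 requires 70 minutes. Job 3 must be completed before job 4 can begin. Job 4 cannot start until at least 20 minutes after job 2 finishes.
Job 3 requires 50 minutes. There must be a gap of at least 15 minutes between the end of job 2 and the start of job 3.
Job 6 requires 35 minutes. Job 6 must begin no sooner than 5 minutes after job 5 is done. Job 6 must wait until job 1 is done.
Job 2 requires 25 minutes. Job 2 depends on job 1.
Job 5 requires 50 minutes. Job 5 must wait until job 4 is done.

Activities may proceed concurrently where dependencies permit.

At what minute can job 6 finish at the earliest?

Job 1 cannot begin until its own release at minute 20. It runs from minute 20 to 20 + 33 = minute 53.
Job 2 waits on job 1 (finishes minute 53), so it starts at minute 53 and finishes at 53 + 25 = minute 78.
Job 3 cannot begin until job 2 (finishes minute 78, plus 15-minute gap → minute 93). It runs from minute 93 to 93 + 50 = minute 143.
For job 4: job 3 (finishes minute 143); job 2 (finishes minute 78, plus 20-minute gap → minute 98). Taking the maximum gives a start of minute 143, and it finishes at 143 + 70 = minute 213.
After job 4 (finishes minute 213), job 5 can start at minute 213 and finishes at minute 263.
Job 6 has to wait for job 5 (finishes minute 263, plus 5-minute gap → minute 268); job 1 (finishes minute 53). The latest of these is minute 268, so job 6 runs minute 268 to 268 + 35 = minute 303.

303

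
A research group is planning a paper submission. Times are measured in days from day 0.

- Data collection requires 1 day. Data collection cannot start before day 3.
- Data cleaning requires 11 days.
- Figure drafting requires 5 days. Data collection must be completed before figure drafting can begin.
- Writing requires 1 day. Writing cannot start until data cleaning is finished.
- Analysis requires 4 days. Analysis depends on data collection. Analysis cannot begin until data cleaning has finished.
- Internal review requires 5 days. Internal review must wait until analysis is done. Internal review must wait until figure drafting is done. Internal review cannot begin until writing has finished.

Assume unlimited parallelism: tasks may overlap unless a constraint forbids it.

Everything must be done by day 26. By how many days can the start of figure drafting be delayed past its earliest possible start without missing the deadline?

12

Data collection waits on its own release at day 3, so it starts at day 3 and finishes at 3 + 1 = day 4.
Figure drafting waits on data collection (finishes day 4), so it starts at day 4 and finishes at 4 + 5 = day 9.

Working backward from the deadline:
Internal review must finish by day 26; it takes 5 days, so it must start by 26 − 5 = day 21.
Figure drafting must finish before internal review (must start by day 21). With a 5-day duration, figure drafting must start by 21 − 5 = day 16.
So figure drafting can start as early as day 4 and as late as day 16, giving 16 − 4 = 12 days of slack.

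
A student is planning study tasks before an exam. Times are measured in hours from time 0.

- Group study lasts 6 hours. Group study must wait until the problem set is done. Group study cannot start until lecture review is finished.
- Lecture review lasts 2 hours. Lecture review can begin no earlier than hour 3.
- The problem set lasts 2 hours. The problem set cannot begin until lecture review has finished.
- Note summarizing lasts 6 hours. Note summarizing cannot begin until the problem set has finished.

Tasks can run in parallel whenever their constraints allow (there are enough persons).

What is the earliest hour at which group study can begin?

7

Lecture review cannot begin until its own release at hour 3. It runs from hour 3 to 3 + 2 = hour 5.
After lecture review (finishes hour 5), the problem set can start at hour 5 and finishes at hour 7.
Group study waits on the problem set (finishes hour 7); lecture review (finishes hour 5). The latest of these is hour 7, which is the earliest group study can start.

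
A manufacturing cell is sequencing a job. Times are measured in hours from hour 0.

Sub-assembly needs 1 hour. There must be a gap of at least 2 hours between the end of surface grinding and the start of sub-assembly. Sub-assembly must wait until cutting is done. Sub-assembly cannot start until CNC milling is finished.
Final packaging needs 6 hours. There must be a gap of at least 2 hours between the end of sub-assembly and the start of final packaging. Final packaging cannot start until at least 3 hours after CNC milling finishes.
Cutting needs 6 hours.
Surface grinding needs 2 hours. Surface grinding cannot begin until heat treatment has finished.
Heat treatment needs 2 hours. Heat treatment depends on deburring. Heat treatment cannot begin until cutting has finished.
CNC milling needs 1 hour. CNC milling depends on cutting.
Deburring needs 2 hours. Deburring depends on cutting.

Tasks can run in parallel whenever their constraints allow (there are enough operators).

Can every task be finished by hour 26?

Yes

Nothing blocks cutting, so it runs from hour 0 to hour 6.
CNC milling cannot begin until cutting (finishes hour 6). It runs from hour 6 to 6 + 1 = hour 7.
Deburring cannot begin until cutting (finishes hour 6). It runs from hour 6 to 6 + 2 = hour 8.
Heat treatment cannot start until deburring (finishes hour 8); cutting (finishes hour 6). The controlling bound is hour 8, so heat treatment finishes at 8 + 2 = hour 10.
After heat treatment (finishes hour 10), surface grinding can start at hour 10 and finishes at hour 12.
Sub-assembly needs all of surface grinding (finishes hour 12, plus 2-hour gap → hour 14); cutting (finishes hour 6); CNC milling (finishes hour 7). That puts its earliest start at hour 14; it finishes at 14 + 1 = hour 15.
Final packaging has to wait for sub-assembly (finishes hour 15, plus 2-hour gap → hour 17); CNC milling (finishes hour 7, plus 3-hour gap → hour 10). The latest of these is hour 17, so final packaging runs hour 17 to 17 + 6 = hour 23.
Every task is finished by hour 23, which is no later than the deadline of 26, so the schedule is feasible.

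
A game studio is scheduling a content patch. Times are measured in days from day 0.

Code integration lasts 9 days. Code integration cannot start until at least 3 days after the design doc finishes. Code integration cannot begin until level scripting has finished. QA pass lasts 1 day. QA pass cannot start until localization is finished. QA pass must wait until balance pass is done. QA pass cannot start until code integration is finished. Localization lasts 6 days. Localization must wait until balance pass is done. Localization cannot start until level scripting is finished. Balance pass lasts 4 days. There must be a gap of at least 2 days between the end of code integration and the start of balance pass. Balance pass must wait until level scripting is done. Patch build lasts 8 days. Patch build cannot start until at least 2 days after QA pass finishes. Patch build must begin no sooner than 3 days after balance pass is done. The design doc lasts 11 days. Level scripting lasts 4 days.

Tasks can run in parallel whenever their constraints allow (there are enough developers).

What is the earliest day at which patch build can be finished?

46

Nothing blocks level scripting, so it runs from day 0 to day 4.
The design doc has no prerequisites, so it starts at day 0 and finishes at day 11.
For code integration: the design doc (finishes day 11, plus 3-day gap → day 14); level scripting (finishes day 4). Taking the maximum gives a start of day 14, and it finishes at 14 + 9 = day 23.
Balance pass needs all of code integration (finishes day 23, plus 2-day gap → day 25); level scripting (finishes day 4). That puts its earliest start at day 25; it finishes at 25 + 4 = day 29.
Localization cannot start until balance pass (finishes day 29); level scripting (finishes day 4). The controlling bound is day 29, so localization finishes at 29 + 6 = day 35.
For QA pass: localization (finishes day 35); balance pass (finishes day 29); code integration (finishes day 23). Taking the maximum gives a start of day 35, and it finishes at 35 + 1 = day 36.
Patch build cannot start until QA pass (finishes day 36, plus 2-day gap → day 38); balance pass (finishes day 29, plus 3-day gap → day 32). The controlling bound is day 38, so patch build finishes at 38 + 8 = day 46.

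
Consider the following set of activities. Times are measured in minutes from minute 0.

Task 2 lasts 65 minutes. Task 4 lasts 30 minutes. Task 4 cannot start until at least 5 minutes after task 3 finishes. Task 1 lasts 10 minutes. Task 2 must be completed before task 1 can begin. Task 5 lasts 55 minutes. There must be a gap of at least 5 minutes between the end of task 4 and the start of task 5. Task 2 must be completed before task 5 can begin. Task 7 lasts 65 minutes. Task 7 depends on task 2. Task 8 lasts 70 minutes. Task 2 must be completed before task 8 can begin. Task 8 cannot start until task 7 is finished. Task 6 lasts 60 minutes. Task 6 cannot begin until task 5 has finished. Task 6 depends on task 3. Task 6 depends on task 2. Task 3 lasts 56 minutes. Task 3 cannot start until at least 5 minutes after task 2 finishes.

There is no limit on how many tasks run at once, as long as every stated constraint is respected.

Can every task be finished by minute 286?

Task 2 has no prerequisites, so it starts at minute 0 and finishes at minute 65.
After task 2 (finishes minute 65), task 7 can start at minute 65 and finishes at minute 130.
For task 8: task 2 (finishes minute 65); task 7 (finishes minute 130). Taking the maximum gives a start of minute 130, and it finishes at 130 + 70 = minute 200.
Task 3 waits on task 2 (finishes minute 65, plus 5-minute gap → minute 70), so it starts at minute 70 and finishes at 70 + 56 = minute 126.
After task 3 (finishes minute 126, plus 5-minute gap → minute 131), task 4 can start at minute 131 and finishes at minute 161.
Task 5 cannot start until task 4 (finishes minute 161, plus 5-minute gap → minute 166); task 2 (finishes minute 65). The controlling bound is minute 166, so task 5 finishes at 166 + 55 = minute 221.
Task 6 has to wait for task 5 (finishes minute 221); task 3 (finishes minute 126); task 2 (finishes minute 65). The latest of these is minute 221, so task 6 runs minute 221 to 221 + 60 = minute 281.
After task 2 (finishes minute 65), task 1 can start at minute 65 and finishes at minute 75.
Every task is finished by minute 281, which is no later than the deadline of 286, so the schedule is feasible.

Yes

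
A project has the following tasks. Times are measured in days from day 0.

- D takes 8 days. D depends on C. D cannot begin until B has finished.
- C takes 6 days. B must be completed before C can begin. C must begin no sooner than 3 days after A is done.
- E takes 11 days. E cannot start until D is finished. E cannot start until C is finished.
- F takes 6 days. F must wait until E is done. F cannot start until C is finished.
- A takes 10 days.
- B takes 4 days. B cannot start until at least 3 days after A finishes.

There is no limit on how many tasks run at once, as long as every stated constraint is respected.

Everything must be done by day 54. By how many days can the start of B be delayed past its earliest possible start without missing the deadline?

6

Nothing blocks A, so it runs from day 0 to day 10.
After A (finishes day 10, plus 3-day gap → day 13), B can start at day 13 and finishes at day 17.

Working backward from the deadline:
F has no dependents, so it just needs to finish by day 54. Starting by 54 − 6 = day 48 achieves that.
Since F (must start by day 48) depends on it, E must finish by day 48. Backing off its 11-day duration gives a latest start of day 37.
Since E (must start by day 37) depends on it, D must finish by day 37. Backing off its 8-day duration gives a latest start of day 29.
C has several dependents: D (must start by day 29); E (must start by day 37); F (must start by day 48). The earliest of those limits is day 29, so C must start by 29 − 6 = day 23.
B feeds C (must start by day 23); D (must start by day 29). Taking the minimum, B must finish by day 23 and start by 23 − 4 = day 19.
So B can start as early as day 13 and as late as day 19, giving 19 − 13 = 6 days of slack.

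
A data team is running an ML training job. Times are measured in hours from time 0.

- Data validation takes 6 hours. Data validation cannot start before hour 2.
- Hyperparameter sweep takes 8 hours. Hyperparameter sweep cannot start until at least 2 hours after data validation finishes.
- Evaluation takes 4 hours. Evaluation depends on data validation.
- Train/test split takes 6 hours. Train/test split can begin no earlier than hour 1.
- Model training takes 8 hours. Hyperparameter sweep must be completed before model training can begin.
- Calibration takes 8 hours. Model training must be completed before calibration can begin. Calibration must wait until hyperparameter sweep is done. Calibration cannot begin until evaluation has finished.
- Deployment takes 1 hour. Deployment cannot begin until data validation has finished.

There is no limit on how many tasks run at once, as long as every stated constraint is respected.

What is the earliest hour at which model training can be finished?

Data validation cannot begin until its own release at hour 2. It runs from hour 2 to 2 + 6 = hour 8.
After data validation (finishes hour 8, plus 2-hour gap → hour 10), hyperparameter sweep can start at hour 10 and finishes at hour 18.
Model training cannot begin until hyperparameter sweep (finishes hour 18). It runs from hour 18 to 18 + 8 = hour 26.

26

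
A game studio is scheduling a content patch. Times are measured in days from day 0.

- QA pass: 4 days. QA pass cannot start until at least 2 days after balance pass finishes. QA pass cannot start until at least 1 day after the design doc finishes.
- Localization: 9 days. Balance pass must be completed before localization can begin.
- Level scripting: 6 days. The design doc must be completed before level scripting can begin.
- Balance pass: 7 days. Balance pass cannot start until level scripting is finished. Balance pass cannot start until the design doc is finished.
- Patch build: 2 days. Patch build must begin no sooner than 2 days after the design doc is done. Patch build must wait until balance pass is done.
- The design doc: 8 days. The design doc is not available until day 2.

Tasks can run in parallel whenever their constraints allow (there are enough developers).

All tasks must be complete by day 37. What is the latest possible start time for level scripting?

Nothing follows localization; the deadline of day 37 is its only limit. It must start by 37 − 9 = day 28.
QA pass has no dependents, so it just needs to finish by day 37. Starting by 37 − 4 = day 33 achieves that.
Patch build must finish by day 37; it takes 2 days, so it must start by 37 − 2 = day 35.
For balance pass: localization (must start by day 28); QA pass (must start by day 33, minus 2-day gap → day 31); patch build (must start by day 35). The most restrictive is day 28; with a 7-day duration, balance pass must start by day 21.
Level scripting must finish before balance pass (must start by day 21). With a 6-day duration, level scripting must start by 21 − 6 = day 15.

15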